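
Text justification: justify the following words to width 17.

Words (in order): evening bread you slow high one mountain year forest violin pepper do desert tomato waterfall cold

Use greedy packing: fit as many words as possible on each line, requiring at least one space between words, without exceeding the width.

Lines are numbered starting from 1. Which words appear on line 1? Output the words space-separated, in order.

Answer: evening bread you

Derivation:
Line 1: ['evening', 'bread', 'you'] (min_width=17, slack=0)
Line 2: ['slow', 'high', 'one'] (min_width=13, slack=4)
Line 3: ['mountain', 'year'] (min_width=13, slack=4)
Line 4: ['forest', 'violin'] (min_width=13, slack=4)
Line 5: ['pepper', 'do', 'desert'] (min_width=16, slack=1)
Line 6: ['tomato', 'waterfall'] (min_width=16, slack=1)
Line 7: ['cold'] (min_width=4, slack=13)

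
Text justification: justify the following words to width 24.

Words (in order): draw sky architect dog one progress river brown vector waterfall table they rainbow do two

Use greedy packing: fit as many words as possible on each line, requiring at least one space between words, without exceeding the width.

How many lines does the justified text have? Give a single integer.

Line 1: ['draw', 'sky', 'architect', 'dog'] (min_width=22, slack=2)
Line 2: ['one', 'progress', 'river', 'brown'] (min_width=24, slack=0)
Line 3: ['vector', 'waterfall', 'table'] (min_width=22, slack=2)
Line 4: ['they', 'rainbow', 'do', 'two'] (min_width=19, slack=5)
Total lines: 4

Answer: 4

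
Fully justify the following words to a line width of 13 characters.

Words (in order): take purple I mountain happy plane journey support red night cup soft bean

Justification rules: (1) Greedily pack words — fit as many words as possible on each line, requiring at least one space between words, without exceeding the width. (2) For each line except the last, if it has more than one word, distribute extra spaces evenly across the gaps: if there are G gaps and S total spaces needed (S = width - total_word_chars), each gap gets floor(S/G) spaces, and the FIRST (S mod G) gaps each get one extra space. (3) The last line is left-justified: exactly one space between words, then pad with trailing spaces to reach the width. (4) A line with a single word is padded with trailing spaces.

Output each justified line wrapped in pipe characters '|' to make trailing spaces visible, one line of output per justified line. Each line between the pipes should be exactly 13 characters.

Answer: |take purple I|
|mountain     |
|happy   plane|
|journey      |
|support   red|
|night     cup|
|soft bean    |

Derivation:
Line 1: ['take', 'purple', 'I'] (min_width=13, slack=0)
Line 2: ['mountain'] (min_width=8, slack=5)
Line 3: ['happy', 'plane'] (min_width=11, slack=2)
Line 4: ['journey'] (min_width=7, slack=6)
Line 5: ['support', 'red'] (min_width=11, slack=2)
Line 6: ['night', 'cup'] (min_width=9, slack=4)
Line 7: ['soft', 'bean'] (min_width=9, slack=4)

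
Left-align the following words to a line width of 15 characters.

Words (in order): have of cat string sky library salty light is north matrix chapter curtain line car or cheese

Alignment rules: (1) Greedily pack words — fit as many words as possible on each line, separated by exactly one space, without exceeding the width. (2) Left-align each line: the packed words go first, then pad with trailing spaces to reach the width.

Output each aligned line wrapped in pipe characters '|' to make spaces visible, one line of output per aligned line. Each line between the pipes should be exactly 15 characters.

Answer: |have of cat    |
|string sky     |
|library salty  |
|light is north |
|matrix chapter |
|curtain line   |
|car or cheese  |

Derivation:
Line 1: ['have', 'of', 'cat'] (min_width=11, slack=4)
Line 2: ['string', 'sky'] (min_width=10, slack=5)
Line 3: ['library', 'salty'] (min_width=13, slack=2)
Line 4: ['light', 'is', 'north'] (min_width=14, slack=1)
Line 5: ['matrix', 'chapter'] (min_width=14, slack=1)
Line 6: ['curtain', 'line'] (min_width=12, slack=3)
Line 7: ['car', 'or', 'cheese'] (min_width=13, slack=2)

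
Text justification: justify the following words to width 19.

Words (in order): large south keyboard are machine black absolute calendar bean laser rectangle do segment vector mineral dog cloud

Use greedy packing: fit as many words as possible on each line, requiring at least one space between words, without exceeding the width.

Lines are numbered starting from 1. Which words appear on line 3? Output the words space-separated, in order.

Line 1: ['large', 'south'] (min_width=11, slack=8)
Line 2: ['keyboard', 'are'] (min_width=12, slack=7)
Line 3: ['machine', 'black'] (min_width=13, slack=6)
Line 4: ['absolute', 'calendar'] (min_width=17, slack=2)
Line 5: ['bean', 'laser'] (min_width=10, slack=9)
Line 6: ['rectangle', 'do'] (min_width=12, slack=7)
Line 7: ['segment', 'vector'] (min_width=14, slack=5)
Line 8: ['mineral', 'dog', 'cloud'] (min_width=17, slack=2)

Answer: machine black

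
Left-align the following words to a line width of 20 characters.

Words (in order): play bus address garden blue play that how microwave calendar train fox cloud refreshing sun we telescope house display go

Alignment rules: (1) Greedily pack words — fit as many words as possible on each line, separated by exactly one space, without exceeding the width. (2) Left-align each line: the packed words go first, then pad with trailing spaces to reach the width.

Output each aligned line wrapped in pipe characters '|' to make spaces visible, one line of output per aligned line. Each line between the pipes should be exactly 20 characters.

Line 1: ['play', 'bus', 'address'] (min_width=16, slack=4)
Line 2: ['garden', 'blue', 'play'] (min_width=16, slack=4)
Line 3: ['that', 'how', 'microwave'] (min_width=18, slack=2)
Line 4: ['calendar', 'train', 'fox'] (min_width=18, slack=2)
Line 5: ['cloud', 'refreshing', 'sun'] (min_width=20, slack=0)
Line 6: ['we', 'telescope', 'house'] (min_width=18, slack=2)
Line 7: ['display', 'go'] (min_width=10, slack=10)

Answer: |play bus address    |
|garden blue play    |
|that how microwave  |
|calendar train fox  |
|cloud refreshing sun|
|we telescope house  |
|display go          |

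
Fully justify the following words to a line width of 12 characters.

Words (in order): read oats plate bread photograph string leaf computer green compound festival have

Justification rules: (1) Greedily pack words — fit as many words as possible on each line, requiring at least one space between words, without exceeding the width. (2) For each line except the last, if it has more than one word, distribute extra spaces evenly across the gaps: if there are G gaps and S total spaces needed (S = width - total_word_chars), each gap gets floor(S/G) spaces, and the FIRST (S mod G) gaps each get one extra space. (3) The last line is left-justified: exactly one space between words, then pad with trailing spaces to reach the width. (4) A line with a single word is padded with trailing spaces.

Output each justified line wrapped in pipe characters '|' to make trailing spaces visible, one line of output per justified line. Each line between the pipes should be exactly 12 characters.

Line 1: ['read', 'oats'] (min_width=9, slack=3)
Line 2: ['plate', 'bread'] (min_width=11, slack=1)
Line 3: ['photograph'] (min_width=10, slack=2)
Line 4: ['string', 'leaf'] (min_width=11, slack=1)
Line 5: ['computer'] (min_width=8, slack=4)
Line 6: ['green'] (min_width=5, slack=7)
Line 7: ['compound'] (min_width=8, slack=4)
Line 8: ['festival'] (min_width=8, slack=4)
Line 9: ['have'] (min_width=4, slack=8)

Answer: |read    oats|
|plate  bread|
|photograph  |
|string  leaf|
|computer    |
|green       |
|compound    |
|festival    |
|have        |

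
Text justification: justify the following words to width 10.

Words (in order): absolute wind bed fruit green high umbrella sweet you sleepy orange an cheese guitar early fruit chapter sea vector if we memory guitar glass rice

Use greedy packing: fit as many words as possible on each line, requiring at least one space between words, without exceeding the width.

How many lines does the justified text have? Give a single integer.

Answer: 18

Derivation:
Line 1: ['absolute'] (min_width=8, slack=2)
Line 2: ['wind', 'bed'] (min_width=8, slack=2)
Line 3: ['fruit'] (min_width=5, slack=5)
Line 4: ['green', 'high'] (min_width=10, slack=0)
Line 5: ['umbrella'] (min_width=8, slack=2)
Line 6: ['sweet', 'you'] (min_width=9, slack=1)
Line 7: ['sleepy'] (min_width=6, slack=4)
Line 8: ['orange', 'an'] (min_width=9, slack=1)
Line 9: ['cheese'] (min_width=6, slack=4)
Line 10: ['guitar'] (min_width=6, slack=4)
Line 11: ['early'] (min_width=5, slack=5)
Line 12: ['fruit'] (min_width=5, slack=5)
Line 13: ['chapter'] (min_width=7, slack=3)
Line 14: ['sea', 'vector'] (min_width=10, slack=0)
Line 15: ['if', 'we'] (min_width=5, slack=5)
Line 16: ['memory'] (min_width=6, slack=4)
Line 17: ['guitar'] (min_width=6, slack=4)
Line 18: ['glass', 'rice'] (min_width=10, slack=0)
Total lines: 18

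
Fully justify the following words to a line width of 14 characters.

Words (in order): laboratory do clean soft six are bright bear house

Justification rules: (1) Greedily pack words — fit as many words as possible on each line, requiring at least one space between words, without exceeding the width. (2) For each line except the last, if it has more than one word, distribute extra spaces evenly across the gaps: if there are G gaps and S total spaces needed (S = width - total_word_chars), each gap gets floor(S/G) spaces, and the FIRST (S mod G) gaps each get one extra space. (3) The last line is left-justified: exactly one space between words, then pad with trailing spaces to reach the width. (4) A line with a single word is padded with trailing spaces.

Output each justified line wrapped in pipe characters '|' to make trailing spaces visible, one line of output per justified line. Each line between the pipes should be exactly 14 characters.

Line 1: ['laboratory', 'do'] (min_width=13, slack=1)
Line 2: ['clean', 'soft', 'six'] (min_width=14, slack=0)
Line 3: ['are', 'bright'] (min_width=10, slack=4)
Line 4: ['bear', 'house'] (min_width=10, slack=4)

Answer: |laboratory  do|
|clean soft six|
|are     bright|
|bear house    |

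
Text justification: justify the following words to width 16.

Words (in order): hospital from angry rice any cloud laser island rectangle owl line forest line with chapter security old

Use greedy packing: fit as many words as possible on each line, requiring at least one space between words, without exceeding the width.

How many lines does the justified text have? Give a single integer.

Line 1: ['hospital', 'from'] (min_width=13, slack=3)
Line 2: ['angry', 'rice', 'any'] (min_width=14, slack=2)
Line 3: ['cloud', 'laser'] (min_width=11, slack=5)
Line 4: ['island', 'rectangle'] (min_width=16, slack=0)
Line 5: ['owl', 'line', 'forest'] (min_width=15, slack=1)
Line 6: ['line', 'with'] (min_width=9, slack=7)
Line 7: ['chapter', 'security'] (min_width=16, slack=0)
Line 8: ['old'] (min_width=3, slack=13)
Total lines: 8

Answer: 8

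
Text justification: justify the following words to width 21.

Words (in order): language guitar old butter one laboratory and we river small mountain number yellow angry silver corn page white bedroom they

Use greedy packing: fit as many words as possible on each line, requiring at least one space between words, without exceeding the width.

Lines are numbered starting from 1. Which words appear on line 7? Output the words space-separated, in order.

Line 1: ['language', 'guitar', 'old'] (min_width=19, slack=2)
Line 2: ['butter', 'one', 'laboratory'] (min_width=21, slack=0)
Line 3: ['and', 'we', 'river', 'small'] (min_width=18, slack=3)
Line 4: ['mountain', 'number'] (min_width=15, slack=6)
Line 5: ['yellow', 'angry', 'silver'] (min_width=19, slack=2)
Line 6: ['corn', 'page', 'white'] (min_width=15, slack=6)
Line 7: ['bedroom', 'they'] (min_width=12, slack=9)

Answer: bedroom they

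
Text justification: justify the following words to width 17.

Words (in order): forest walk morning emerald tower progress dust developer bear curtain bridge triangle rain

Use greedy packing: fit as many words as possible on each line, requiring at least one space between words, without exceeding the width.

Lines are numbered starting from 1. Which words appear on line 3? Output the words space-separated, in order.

Line 1: ['forest', 'walk'] (min_width=11, slack=6)
Line 2: ['morning', 'emerald'] (min_width=15, slack=2)
Line 3: ['tower', 'progress'] (min_width=14, slack=3)
Line 4: ['dust', 'developer'] (min_width=14, slack=3)
Line 5: ['bear', 'curtain'] (min_width=12, slack=5)
Line 6: ['bridge', 'triangle'] (min_width=15, slack=2)
Line 7: ['rain'] (min_width=4, slack=13)

Answer: tower progress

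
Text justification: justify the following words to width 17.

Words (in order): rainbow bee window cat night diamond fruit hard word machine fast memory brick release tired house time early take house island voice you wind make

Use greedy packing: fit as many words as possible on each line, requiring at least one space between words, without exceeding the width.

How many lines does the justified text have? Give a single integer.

Answer: 10

Derivation:
Line 1: ['rainbow', 'bee'] (min_width=11, slack=6)
Line 2: ['window', 'cat', 'night'] (min_width=16, slack=1)
Line 3: ['diamond', 'fruit'] (min_width=13, slack=4)
Line 4: ['hard', 'word', 'machine'] (min_width=17, slack=0)
Line 5: ['fast', 'memory', 'brick'] (min_width=17, slack=0)
Line 6: ['release', 'tired'] (min_width=13, slack=4)
Line 7: ['house', 'time', 'early'] (min_width=16, slack=1)
Line 8: ['take', 'house', 'island'] (min_width=17, slack=0)
Line 9: ['voice', 'you', 'wind'] (min_width=14, slack=3)
Line 10: ['make'] (min_width=4, slack=13)
Total lines: 10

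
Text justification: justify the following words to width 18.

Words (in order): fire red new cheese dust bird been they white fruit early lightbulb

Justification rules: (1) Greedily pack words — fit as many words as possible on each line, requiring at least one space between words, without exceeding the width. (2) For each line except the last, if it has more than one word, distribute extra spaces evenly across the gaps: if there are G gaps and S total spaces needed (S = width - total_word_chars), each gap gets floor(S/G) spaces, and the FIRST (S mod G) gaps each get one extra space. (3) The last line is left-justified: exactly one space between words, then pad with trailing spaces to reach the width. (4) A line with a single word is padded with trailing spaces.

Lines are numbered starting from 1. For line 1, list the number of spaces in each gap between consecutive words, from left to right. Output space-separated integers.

Line 1: ['fire', 'red', 'new'] (min_width=12, slack=6)
Line 2: ['cheese', 'dust', 'bird'] (min_width=16, slack=2)
Line 3: ['been', 'they', 'white'] (min_width=15, slack=3)
Line 4: ['fruit', 'early'] (min_width=11, slack=7)
Line 5: ['lightbulb'] (min_width=9, slack=9)

Answer: 4 4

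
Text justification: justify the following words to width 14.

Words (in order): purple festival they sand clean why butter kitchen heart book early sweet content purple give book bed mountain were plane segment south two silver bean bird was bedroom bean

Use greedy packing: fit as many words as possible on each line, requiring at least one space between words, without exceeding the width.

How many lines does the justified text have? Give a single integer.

Line 1: ['purple'] (min_width=6, slack=8)
Line 2: ['festival', 'they'] (min_width=13, slack=1)
Line 3: ['sand', 'clean', 'why'] (min_width=14, slack=0)
Line 4: ['butter', 'kitchen'] (min_width=14, slack=0)
Line 5: ['heart', 'book'] (min_width=10, slack=4)
Line 6: ['early', 'sweet'] (min_width=11, slack=3)
Line 7: ['content', 'purple'] (min_width=14, slack=0)
Line 8: ['give', 'book', 'bed'] (min_width=13, slack=1)
Line 9: ['mountain', 'were'] (min_width=13, slack=1)
Line 10: ['plane', 'segment'] (min_width=13, slack=1)
Line 11: ['south', 'two'] (min_width=9, slack=5)
Line 12: ['silver', 'bean'] (min_width=11, slack=3)
Line 13: ['bird', 'was'] (min_width=8, slack=6)
Line 14: ['bedroom', 'bean'] (min_width=12, slack=2)
Total lines: 14

Answer: 14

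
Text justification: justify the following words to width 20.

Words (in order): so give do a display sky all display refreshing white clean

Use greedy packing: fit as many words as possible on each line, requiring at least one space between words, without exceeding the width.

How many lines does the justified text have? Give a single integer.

Answer: 4

Derivation:
Line 1: ['so', 'give', 'do', 'a', 'display'] (min_width=20, slack=0)
Line 2: ['sky', 'all', 'display'] (min_width=15, slack=5)
Line 3: ['refreshing', 'white'] (min_width=16, slack=4)
Line 4: ['clean'] (min_width=5, slack=15)
Total lines: 4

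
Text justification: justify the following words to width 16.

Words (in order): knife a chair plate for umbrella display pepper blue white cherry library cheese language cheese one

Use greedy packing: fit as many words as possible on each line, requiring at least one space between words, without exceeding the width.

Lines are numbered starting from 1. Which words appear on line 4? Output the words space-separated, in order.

Line 1: ['knife', 'a', 'chair'] (min_width=13, slack=3)
Line 2: ['plate', 'for'] (min_width=9, slack=7)
Line 3: ['umbrella', 'display'] (min_width=16, slack=0)
Line 4: ['pepper', 'blue'] (min_width=11, slack=5)
Line 5: ['white', 'cherry'] (min_width=12, slack=4)
Line 6: ['library', 'cheese'] (min_width=14, slack=2)
Line 7: ['language', 'cheese'] (min_width=15, slack=1)
Line 8: ['one'] (min_width=3, slack=13)

Answer: pepper blue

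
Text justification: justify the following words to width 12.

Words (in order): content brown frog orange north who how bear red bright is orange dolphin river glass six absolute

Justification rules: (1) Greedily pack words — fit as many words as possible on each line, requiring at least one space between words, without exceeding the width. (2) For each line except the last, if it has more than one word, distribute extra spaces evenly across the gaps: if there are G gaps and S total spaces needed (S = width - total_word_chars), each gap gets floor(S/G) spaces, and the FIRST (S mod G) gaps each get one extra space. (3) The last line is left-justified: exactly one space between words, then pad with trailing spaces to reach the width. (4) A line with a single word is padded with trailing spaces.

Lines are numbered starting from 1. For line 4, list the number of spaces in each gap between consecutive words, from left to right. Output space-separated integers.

Answer: 1 1

Derivation:
Line 1: ['content'] (min_width=7, slack=5)
Line 2: ['brown', 'frog'] (min_width=10, slack=2)
Line 3: ['orange', 'north'] (min_width=12, slack=0)
Line 4: ['who', 'how', 'bear'] (min_width=12, slack=0)
Line 5: ['red', 'bright'] (min_width=10, slack=2)
Line 6: ['is', 'orange'] (min_width=9, slack=3)
Line 7: ['dolphin'] (min_width=7, slack=5)
Line 8: ['river', 'glass'] (min_width=11, slack=1)
Line 9: ['six', 'absolute'] (min_width=12, slack=0)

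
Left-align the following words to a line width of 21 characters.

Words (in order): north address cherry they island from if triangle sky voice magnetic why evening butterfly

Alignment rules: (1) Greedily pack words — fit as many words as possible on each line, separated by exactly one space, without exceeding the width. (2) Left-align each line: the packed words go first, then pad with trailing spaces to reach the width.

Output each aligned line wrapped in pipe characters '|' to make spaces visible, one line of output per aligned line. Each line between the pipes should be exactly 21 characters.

Line 1: ['north', 'address', 'cherry'] (min_width=20, slack=1)
Line 2: ['they', 'island', 'from', 'if'] (min_width=19, slack=2)
Line 3: ['triangle', 'sky', 'voice'] (min_width=18, slack=3)
Line 4: ['magnetic', 'why', 'evening'] (min_width=20, slack=1)
Line 5: ['butterfly'] (min_width=9, slack=12)

Answer: |north address cherry |
|they island from if  |
|triangle sky voice   |
|magnetic why evening |
|butterfly            |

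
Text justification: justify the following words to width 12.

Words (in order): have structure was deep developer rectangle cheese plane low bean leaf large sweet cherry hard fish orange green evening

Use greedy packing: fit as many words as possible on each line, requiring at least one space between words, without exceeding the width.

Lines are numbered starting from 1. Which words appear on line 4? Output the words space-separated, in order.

Answer: developer

Derivation:
Line 1: ['have'] (min_width=4, slack=8)
Line 2: ['structure'] (min_width=9, slack=3)
Line 3: ['was', 'deep'] (min_width=8, slack=4)
Line 4: ['developer'] (min_width=9, slack=3)
Line 5: ['rectangle'] (min_width=9, slack=3)
Line 6: ['cheese', 'plane'] (min_width=12, slack=0)
Line 7: ['low', 'bean'] (min_width=8, slack=4)
Line 8: ['leaf', 'large'] (min_width=10, slack=2)
Line 9: ['sweet', 'cherry'] (min_width=12, slack=0)
Line 10: ['hard', 'fish'] (min_width=9, slack=3)
Line 11: ['orange', 'green'] (min_width=12, slack=0)
Line 12: ['evening'] (min_width=7, slack=5)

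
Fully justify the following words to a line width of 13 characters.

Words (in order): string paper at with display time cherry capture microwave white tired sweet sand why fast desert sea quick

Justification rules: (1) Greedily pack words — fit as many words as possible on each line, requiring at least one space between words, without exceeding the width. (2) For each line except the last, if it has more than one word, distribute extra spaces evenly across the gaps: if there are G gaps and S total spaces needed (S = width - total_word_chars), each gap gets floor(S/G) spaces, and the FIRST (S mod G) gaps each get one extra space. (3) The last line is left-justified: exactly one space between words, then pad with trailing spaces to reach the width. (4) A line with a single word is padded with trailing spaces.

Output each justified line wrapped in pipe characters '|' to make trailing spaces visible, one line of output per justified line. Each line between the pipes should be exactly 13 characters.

Line 1: ['string', 'paper'] (min_width=12, slack=1)
Line 2: ['at', 'with'] (min_width=7, slack=6)
Line 3: ['display', 'time'] (min_width=12, slack=1)
Line 4: ['cherry'] (min_width=6, slack=7)
Line 5: ['capture'] (min_width=7, slack=6)
Line 6: ['microwave'] (min_width=9, slack=4)
Line 7: ['white', 'tired'] (min_width=11, slack=2)
Line 8: ['sweet', 'sand'] (min_width=10, slack=3)
Line 9: ['why', 'fast'] (min_width=8, slack=5)
Line 10: ['desert', 'sea'] (min_width=10, slack=3)
Line 11: ['quick'] (min_width=5, slack=8)

Answer: |string  paper|
|at       with|
|display  time|
|cherry       |
|capture      |
|microwave    |
|white   tired|
|sweet    sand|
|why      fast|
|desert    sea|
|quick        |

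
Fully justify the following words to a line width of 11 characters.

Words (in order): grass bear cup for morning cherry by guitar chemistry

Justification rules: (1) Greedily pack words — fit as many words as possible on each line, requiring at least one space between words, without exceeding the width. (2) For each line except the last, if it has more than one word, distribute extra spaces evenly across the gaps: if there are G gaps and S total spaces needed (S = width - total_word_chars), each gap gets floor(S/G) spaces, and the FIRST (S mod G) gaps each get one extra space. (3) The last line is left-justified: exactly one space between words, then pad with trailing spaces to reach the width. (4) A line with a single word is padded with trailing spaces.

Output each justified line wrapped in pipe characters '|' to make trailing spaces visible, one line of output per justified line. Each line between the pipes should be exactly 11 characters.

Line 1: ['grass', 'bear'] (min_width=10, slack=1)
Line 2: ['cup', 'for'] (min_width=7, slack=4)
Line 3: ['morning'] (min_width=7, slack=4)
Line 4: ['cherry', 'by'] (min_width=9, slack=2)
Line 5: ['guitar'] (min_width=6, slack=5)
Line 6: ['chemistry'] (min_width=9, slack=2)

Answer: |grass  bear|
|cup     for|
|morning    |
|cherry   by|
|guitar     |
|chemistry  |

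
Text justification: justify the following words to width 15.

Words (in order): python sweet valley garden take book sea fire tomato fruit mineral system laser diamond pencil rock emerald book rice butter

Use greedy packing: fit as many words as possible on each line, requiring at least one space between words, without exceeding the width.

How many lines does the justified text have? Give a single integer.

Answer: 10

Derivation:
Line 1: ['python', 'sweet'] (min_width=12, slack=3)
Line 2: ['valley', 'garden'] (min_width=13, slack=2)
Line 3: ['take', 'book', 'sea'] (min_width=13, slack=2)
Line 4: ['fire', 'tomato'] (min_width=11, slack=4)
Line 5: ['fruit', 'mineral'] (min_width=13, slack=2)
Line 6: ['system', 'laser'] (min_width=12, slack=3)
Line 7: ['diamond', 'pencil'] (min_width=14, slack=1)
Line 8: ['rock', 'emerald'] (min_width=12, slack=3)
Line 9: ['book', 'rice'] (min_width=9, slack=6)
Line 10: ['butter'] (min_width=6, slack=9)
Total lines: 10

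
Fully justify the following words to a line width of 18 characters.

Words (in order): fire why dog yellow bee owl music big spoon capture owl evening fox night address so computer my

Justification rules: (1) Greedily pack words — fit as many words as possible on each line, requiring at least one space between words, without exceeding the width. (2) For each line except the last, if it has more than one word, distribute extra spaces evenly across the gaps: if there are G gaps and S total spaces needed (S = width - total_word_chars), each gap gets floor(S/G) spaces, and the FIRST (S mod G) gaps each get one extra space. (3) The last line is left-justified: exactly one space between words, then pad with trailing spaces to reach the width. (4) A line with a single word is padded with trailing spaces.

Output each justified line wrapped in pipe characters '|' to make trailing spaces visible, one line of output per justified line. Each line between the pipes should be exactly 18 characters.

Answer: |fire    why    dog|
|yellow   bee   owl|
|music   big  spoon|
|capture        owl|
|evening  fox night|
|address         so|
|computer my       |

Derivation:
Line 1: ['fire', 'why', 'dog'] (min_width=12, slack=6)
Line 2: ['yellow', 'bee', 'owl'] (min_width=14, slack=4)
Line 3: ['music', 'big', 'spoon'] (min_width=15, slack=3)
Line 4: ['capture', 'owl'] (min_width=11, slack=7)
Line 5: ['evening', 'fox', 'night'] (min_width=17, slack=1)
Line 6: ['address', 'so'] (min_width=10, slack=8)
Line 7: ['computer', 'my'] (min_width=11, slack=7)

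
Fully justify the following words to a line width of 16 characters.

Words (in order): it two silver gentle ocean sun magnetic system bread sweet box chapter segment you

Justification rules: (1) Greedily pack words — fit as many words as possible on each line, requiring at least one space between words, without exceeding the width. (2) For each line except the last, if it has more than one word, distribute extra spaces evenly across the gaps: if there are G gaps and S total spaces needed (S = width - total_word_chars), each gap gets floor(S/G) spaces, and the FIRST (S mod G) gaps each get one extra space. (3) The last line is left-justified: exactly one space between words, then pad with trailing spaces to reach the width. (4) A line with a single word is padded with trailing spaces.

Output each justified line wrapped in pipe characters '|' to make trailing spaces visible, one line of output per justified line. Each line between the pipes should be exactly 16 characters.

Line 1: ['it', 'two', 'silver'] (min_width=13, slack=3)
Line 2: ['gentle', 'ocean', 'sun'] (min_width=16, slack=0)
Line 3: ['magnetic', 'system'] (min_width=15, slack=1)
Line 4: ['bread', 'sweet', 'box'] (min_width=15, slack=1)
Line 5: ['chapter', 'segment'] (min_width=15, slack=1)
Line 6: ['you'] (min_width=3, slack=13)

Answer: |it   two  silver|
|gentle ocean sun|
|magnetic  system|
|bread  sweet box|
|chapter  segment|
|you             |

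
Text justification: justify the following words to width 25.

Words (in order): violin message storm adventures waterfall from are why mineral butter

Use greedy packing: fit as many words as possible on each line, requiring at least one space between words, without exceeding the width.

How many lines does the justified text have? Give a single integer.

Answer: 3

Derivation:
Line 1: ['violin', 'message', 'storm'] (min_width=20, slack=5)
Line 2: ['adventures', 'waterfall', 'from'] (min_width=25, slack=0)
Line 3: ['are', 'why', 'mineral', 'butter'] (min_width=22, slack=3)
Total lines: 3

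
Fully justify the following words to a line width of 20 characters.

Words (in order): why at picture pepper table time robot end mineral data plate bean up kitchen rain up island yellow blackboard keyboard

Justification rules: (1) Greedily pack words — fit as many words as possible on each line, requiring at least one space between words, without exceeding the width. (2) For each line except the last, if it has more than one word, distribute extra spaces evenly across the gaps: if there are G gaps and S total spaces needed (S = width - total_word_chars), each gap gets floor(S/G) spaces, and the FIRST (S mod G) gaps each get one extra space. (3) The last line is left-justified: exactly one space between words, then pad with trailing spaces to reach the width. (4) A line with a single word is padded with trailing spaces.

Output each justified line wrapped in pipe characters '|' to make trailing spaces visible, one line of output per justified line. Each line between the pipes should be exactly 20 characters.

Answer: |why    at    picture|
|pepper   table  time|
|robot   end  mineral|
|data  plate  bean up|
|kitchen    rain   up|
|island        yellow|
|blackboard keyboard |

Derivation:
Line 1: ['why', 'at', 'picture'] (min_width=14, slack=6)
Line 2: ['pepper', 'table', 'time'] (min_width=17, slack=3)
Line 3: ['robot', 'end', 'mineral'] (min_width=17, slack=3)
Line 4: ['data', 'plate', 'bean', 'up'] (min_width=18, slack=2)
Line 5: ['kitchen', 'rain', 'up'] (min_width=15, slack=5)
Line 6: ['island', 'yellow'] (min_width=13, slack=7)
Line 7: ['blackboard', 'keyboard'] (min_width=19, slack=1)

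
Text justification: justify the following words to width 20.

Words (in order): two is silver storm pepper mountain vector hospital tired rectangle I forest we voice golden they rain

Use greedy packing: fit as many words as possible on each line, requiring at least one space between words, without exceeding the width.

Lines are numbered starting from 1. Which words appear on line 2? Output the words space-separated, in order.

Answer: pepper mountain

Derivation:
Line 1: ['two', 'is', 'silver', 'storm'] (min_width=19, slack=1)
Line 2: ['pepper', 'mountain'] (min_width=15, slack=5)
Line 3: ['vector', 'hospital'] (min_width=15, slack=5)
Line 4: ['tired', 'rectangle', 'I'] (min_width=17, slack=3)
Line 5: ['forest', 'we', 'voice'] (min_width=15, slack=5)
Line 6: ['golden', 'they', 'rain'] (min_width=16, slack=4)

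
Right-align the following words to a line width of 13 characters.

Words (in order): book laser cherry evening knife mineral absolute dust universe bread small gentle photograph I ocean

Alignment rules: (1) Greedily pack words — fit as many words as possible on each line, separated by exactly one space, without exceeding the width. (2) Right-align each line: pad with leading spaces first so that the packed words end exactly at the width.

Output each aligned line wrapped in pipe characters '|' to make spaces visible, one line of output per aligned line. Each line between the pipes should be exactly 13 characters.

Answer: |   book laser|
|       cherry|
|evening knife|
|      mineral|
|absolute dust|
|     universe|
|  bread small|
|       gentle|
| photograph I|
|        ocean|

Derivation:
Line 1: ['book', 'laser'] (min_width=10, slack=3)
Line 2: ['cherry'] (min_width=6, slack=7)
Line 3: ['evening', 'knife'] (min_width=13, slack=0)
Line 4: ['mineral'] (min_width=7, slack=6)
Line 5: ['absolute', 'dust'] (min_width=13, slack=0)
Line 6: ['universe'] (min_width=8, slack=5)
Line 7: ['bread', 'small'] (min_width=11, slack=2)
Line 8: ['gentle'] (min_width=6, slack=7)
Line 9: ['photograph', 'I'] (min_width=12, slack=1)
Line 10: ['ocean'] (min_width=5, slack=8)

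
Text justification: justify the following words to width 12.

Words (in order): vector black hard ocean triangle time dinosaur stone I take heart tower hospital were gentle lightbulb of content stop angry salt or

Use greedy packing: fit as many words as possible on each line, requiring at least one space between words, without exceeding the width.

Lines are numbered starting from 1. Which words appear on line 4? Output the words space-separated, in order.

Line 1: ['vector', 'black'] (min_width=12, slack=0)
Line 2: ['hard', 'ocean'] (min_width=10, slack=2)
Line 3: ['triangle'] (min_width=8, slack=4)
Line 4: ['time'] (min_width=4, slack=8)
Line 5: ['dinosaur'] (min_width=8, slack=4)
Line 6: ['stone', 'I', 'take'] (min_width=12, slack=0)
Line 7: ['heart', 'tower'] (min_width=11, slack=1)
Line 8: ['hospital'] (min_width=8, slack=4)
Line 9: ['were', 'gentle'] (min_width=11, slack=1)
Line 10: ['lightbulb', 'of'] (min_width=12, slack=0)
Line 11: ['content', 'stop'] (min_width=12, slack=0)
Line 12: ['angry', 'salt'] (min_width=10, slack=2)
Line 13: ['or'] (min_width=2, slack=10)

Answer: time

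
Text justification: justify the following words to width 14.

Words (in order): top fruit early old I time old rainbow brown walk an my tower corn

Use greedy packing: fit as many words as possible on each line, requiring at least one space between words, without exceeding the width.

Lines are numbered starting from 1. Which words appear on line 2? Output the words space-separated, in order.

Line 1: ['top', 'fruit'] (min_width=9, slack=5)
Line 2: ['early', 'old', 'I'] (min_width=11, slack=3)
Line 3: ['time', 'old'] (min_width=8, slack=6)
Line 4: ['rainbow', 'brown'] (min_width=13, slack=1)
Line 5: ['walk', 'an', 'my'] (min_width=10, slack=4)
Line 6: ['tower', 'corn'] (min_width=10, slack=4)

Answer: early old I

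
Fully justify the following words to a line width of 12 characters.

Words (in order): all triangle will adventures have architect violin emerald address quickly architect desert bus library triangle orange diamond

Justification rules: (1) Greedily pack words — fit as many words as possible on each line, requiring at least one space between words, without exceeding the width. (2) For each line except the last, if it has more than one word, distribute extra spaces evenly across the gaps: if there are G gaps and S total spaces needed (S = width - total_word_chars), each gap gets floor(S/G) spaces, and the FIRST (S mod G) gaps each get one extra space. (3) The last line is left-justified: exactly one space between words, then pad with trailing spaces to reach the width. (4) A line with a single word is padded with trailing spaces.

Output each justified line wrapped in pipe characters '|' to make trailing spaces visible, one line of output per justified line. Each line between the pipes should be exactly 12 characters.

Answer: |all triangle|
|will        |
|adventures  |
|have        |
|architect   |
|violin      |
|emerald     |
|address     |
|quickly     |
|architect   |
|desert   bus|
|library     |
|triangle    |
|orange      |
|diamond     |

Derivation:
Line 1: ['all', 'triangle'] (min_width=12, slack=0)
Line 2: ['will'] (min_width=4, slack=8)
Line 3: ['adventures'] (min_width=10, slack=2)
Line 4: ['have'] (min_width=4, slack=8)
Line 5: ['architect'] (min_width=9, slack=3)
Line 6: ['violin'] (min_width=6, slack=6)
Line 7: ['emerald'] (min_width=7, slack=5)
Line 8: ['address'] (min_width=7, slack=5)
Line 9: ['quickly'] (min_width=7, slack=5)
Line 10: ['architect'] (min_width=9, slack=3)
Line 11: ['desert', 'bus'] (min_width=10, slack=2)
Line 12: ['library'] (min_width=7, slack=5)
Line 13: ['triangle'] (min_width=8, slack=4)
Line 14: ['orange'] (min_width=6, slack=6)
Line 15: ['diamond'] (min_width=7, slack=5)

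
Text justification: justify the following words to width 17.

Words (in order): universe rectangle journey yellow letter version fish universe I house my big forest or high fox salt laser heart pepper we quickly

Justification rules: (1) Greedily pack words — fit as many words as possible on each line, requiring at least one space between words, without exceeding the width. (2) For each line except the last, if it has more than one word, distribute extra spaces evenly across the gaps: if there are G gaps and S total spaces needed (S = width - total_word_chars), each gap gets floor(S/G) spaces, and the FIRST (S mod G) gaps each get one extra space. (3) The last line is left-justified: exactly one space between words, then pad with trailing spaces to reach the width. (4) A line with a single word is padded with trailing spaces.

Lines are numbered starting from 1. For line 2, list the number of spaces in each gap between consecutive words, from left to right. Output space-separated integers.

Answer: 1

Derivation:
Line 1: ['universe'] (min_width=8, slack=9)
Line 2: ['rectangle', 'journey'] (min_width=17, slack=0)
Line 3: ['yellow', 'letter'] (min_width=13, slack=4)
Line 4: ['version', 'fish'] (min_width=12, slack=5)
Line 5: ['universe', 'I', 'house'] (min_width=16, slack=1)
Line 6: ['my', 'big', 'forest', 'or'] (min_width=16, slack=1)
Line 7: ['high', 'fox', 'salt'] (min_width=13, slack=4)
Line 8: ['laser', 'heart'] (min_width=11, slack=6)
Line 9: ['pepper', 'we', 'quickly'] (min_width=17, slack=0)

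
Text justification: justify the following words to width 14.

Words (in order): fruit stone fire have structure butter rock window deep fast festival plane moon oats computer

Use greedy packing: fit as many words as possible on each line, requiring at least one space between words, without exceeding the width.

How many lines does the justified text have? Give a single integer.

Answer: 8

Derivation:
Line 1: ['fruit', 'stone'] (min_width=11, slack=3)
Line 2: ['fire', 'have'] (min_width=9, slack=5)
Line 3: ['structure'] (min_width=9, slack=5)
Line 4: ['butter', 'rock'] (min_width=11, slack=3)
Line 5: ['window', 'deep'] (min_width=11, slack=3)
Line 6: ['fast', 'festival'] (min_width=13, slack=1)
Line 7: ['plane', 'moon'] (min_width=10, slack=4)
Line 8: ['oats', 'computer'] (min_width=13, slack=1)
Total lines: 8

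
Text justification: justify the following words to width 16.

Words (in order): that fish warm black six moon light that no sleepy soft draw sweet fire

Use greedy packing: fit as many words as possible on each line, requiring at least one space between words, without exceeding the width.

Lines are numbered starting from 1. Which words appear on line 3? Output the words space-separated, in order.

Answer: light that no

Derivation:
Line 1: ['that', 'fish', 'warm'] (min_width=14, slack=2)
Line 2: ['black', 'six', 'moon'] (min_width=14, slack=2)
Line 3: ['light', 'that', 'no'] (min_width=13, slack=3)
Line 4: ['sleepy', 'soft', 'draw'] (min_width=16, slack=0)
Line 5: ['sweet', 'fire'] (min_width=10, slack=6)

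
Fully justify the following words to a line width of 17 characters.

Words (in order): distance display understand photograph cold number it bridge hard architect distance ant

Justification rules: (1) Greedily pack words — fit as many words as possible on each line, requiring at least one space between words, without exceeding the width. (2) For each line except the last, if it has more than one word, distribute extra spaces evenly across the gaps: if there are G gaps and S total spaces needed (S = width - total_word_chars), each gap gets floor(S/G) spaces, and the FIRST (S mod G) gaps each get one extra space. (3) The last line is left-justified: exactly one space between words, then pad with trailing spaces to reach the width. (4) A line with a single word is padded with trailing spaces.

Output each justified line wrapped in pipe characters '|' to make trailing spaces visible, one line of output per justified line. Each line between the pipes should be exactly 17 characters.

Line 1: ['distance', 'display'] (min_width=16, slack=1)
Line 2: ['understand'] (min_width=10, slack=7)
Line 3: ['photograph', 'cold'] (min_width=15, slack=2)
Line 4: ['number', 'it', 'bridge'] (min_width=16, slack=1)
Line 5: ['hard', 'architect'] (min_width=14, slack=3)
Line 6: ['distance', 'ant'] (min_width=12, slack=5)

Answer: |distance  display|
|understand       |
|photograph   cold|
|number  it bridge|
|hard    architect|
|distance ant     |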